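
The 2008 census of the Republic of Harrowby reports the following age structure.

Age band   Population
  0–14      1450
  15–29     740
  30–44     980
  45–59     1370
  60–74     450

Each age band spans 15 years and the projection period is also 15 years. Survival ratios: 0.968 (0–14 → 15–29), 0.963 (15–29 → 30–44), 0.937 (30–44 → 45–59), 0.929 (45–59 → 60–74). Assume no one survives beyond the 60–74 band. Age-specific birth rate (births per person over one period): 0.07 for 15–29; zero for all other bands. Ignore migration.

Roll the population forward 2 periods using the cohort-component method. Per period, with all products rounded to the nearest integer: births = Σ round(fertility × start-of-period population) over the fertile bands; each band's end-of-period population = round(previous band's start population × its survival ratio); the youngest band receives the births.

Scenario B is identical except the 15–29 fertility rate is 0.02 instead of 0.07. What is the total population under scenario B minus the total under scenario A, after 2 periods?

-105

(Groups numbered youngest = 1 to oldest = 5.)
[period 1]
Births: 740 × 0.07 = 52
Group 2: 1450 × 0.968 = 1404
Group 3: 740 × 0.963 = 713
Group 4: 980 × 0.937 = 918
Group 5: 1370 × 0.929 = 1273
→ [52, 1404, 713, 918, 1273]
[period 2]
Births: 1404 × 0.07 = 98
Group 2: 52 × 0.968 = 50
Group 3: 1404 × 0.963 = 1352
Group 4: 713 × 0.937 = 668
Group 5: 918 × 0.929 = 853
→ [98, 50, 1352, 668, 853]
Scenario A total after 2 periods: 3021
Scenario B projection —
[period 1]
Births: 740 × 0.02 = 15
Group 2: 1450 × 0.968 = 1404
Group 3: 740 × 0.963 = 713
Group 4: 980 × 0.937 = 918
Group 5: 1370 × 0.929 = 1273
→ [15, 1404, 713, 918, 1273]
[period 2]
Births: 1404 × 0.02 = 28
Group 2: 15 × 0.968 = 15
Group 3: 1404 × 0.963 = 1352
Group 4: 713 × 0.937 = 668
Group 5: 918 × 0.929 = 853
→ [28, 15, 1352, 668, 853]
Scenario B total after 2 periods: 2916
Difference B − A = 2916 − 3021 = -105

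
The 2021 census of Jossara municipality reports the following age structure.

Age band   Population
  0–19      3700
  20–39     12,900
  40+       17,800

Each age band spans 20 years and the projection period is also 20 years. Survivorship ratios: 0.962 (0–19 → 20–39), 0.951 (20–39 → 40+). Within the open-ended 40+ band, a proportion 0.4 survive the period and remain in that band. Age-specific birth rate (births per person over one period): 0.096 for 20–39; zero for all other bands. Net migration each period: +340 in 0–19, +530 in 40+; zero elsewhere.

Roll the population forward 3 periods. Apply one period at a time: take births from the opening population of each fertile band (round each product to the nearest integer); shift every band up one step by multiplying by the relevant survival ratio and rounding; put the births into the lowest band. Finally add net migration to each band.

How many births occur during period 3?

146

(Bands numbered youngest = 1 to oldest = 3.)
Period 1.
Births: 12900 * 0.096 = 1238
Band 2: 3700 * 0.962 = 3559
Band 3: 12900 * 0.951 + 17800 * 0.4 = 12268 + 7120 = 19388
Net migration: Band 1 + 340 → 1578; Band 3 + 530 → 19918
End of period: [1578, 3559, 19918]
Period 2.
Births: 3559 * 0.096 = 342
Band 2: 1578 * 0.962 = 1518
Band 3: 3559 * 0.951 + 19918 * 0.4 = 3385 + 7967 = 11352
Net migration: Band 1 + 340 → 682; Band 3 + 530 → 11882
End of period: [682, 1518, 11882]
Period 3.
Births: 1518 * 0.096 = 146
Band 2: 682 * 0.962 = 656
Band 3: 1518 * 0.951 + 11882 * 0.4 = 1444 + 4753 = 6197
Net migration: Band 1 + 340 → 486; Band 3 + 530 → 6727
End of period: [486, 656, 6727]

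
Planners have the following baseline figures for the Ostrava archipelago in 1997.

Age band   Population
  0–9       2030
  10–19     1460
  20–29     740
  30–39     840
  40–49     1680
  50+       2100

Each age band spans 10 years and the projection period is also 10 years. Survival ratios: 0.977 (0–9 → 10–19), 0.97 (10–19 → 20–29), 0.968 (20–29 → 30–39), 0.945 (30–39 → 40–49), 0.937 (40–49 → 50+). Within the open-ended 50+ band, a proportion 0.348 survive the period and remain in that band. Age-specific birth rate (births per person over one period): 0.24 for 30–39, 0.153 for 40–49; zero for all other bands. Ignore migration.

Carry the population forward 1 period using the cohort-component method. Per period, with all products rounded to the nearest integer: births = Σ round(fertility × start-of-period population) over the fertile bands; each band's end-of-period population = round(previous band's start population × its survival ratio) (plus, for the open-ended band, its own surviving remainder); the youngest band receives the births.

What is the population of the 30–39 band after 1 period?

(Groups numbered youngest = 1 to oldest = 6.)
[period 1]
Births: 840 × 0.24 = 202, 1680 × 0.153 = 257 → 459
Group 2: 2030 × 0.977 = 1983
Group 3: 1460 × 0.97 = 1416
Group 4: 740 × 0.968 = 716
Group 5: 840 × 0.945 = 794
Group 6: 1680 × 0.937 + 2100 × 0.348 = 1574 + 731 = 2305
End of period: [459, 1983, 1416, 716, 794, 2305]

716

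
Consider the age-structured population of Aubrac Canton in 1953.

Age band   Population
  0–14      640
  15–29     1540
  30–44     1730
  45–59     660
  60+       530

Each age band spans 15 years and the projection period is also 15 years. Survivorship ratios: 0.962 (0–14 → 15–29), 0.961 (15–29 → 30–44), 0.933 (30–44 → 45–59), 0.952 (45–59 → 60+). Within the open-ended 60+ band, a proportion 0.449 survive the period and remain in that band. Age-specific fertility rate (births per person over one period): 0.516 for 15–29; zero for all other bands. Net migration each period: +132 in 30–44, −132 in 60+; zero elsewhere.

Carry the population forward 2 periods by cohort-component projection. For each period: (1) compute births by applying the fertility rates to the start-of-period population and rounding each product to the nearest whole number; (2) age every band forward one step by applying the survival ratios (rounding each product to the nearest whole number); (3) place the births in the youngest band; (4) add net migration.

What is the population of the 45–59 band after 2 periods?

1504

[period 1]
Births: 1540 × 0.516 = 795
15–29: 640 × 0.962 = 616
30–44: 1540 × 0.961 = 1480
45–59: 1730 × 0.933 = 1614
60+: 660 × 0.952 + 530 × 0.449 = 628 + 238 = 866
Net migration: 30–44 + 132 → 1612; 60+ − 132 → 734
→ [795, 616, 1612, 1614, 734]
[period 2]
Births: 616 × 0.516 = 318
15–29: 795 × 0.962 = 765
30–44: 616 × 0.961 = 592
45–59: 1612 × 0.933 = 1504
60+: 1614 × 0.952 + 734 × 0.449 = 1537 + 330 = 1867
Net migration: 30–44 + 132 → 724; 60+ − 132 → 1735
→ [318, 765, 724, 1504, 1735]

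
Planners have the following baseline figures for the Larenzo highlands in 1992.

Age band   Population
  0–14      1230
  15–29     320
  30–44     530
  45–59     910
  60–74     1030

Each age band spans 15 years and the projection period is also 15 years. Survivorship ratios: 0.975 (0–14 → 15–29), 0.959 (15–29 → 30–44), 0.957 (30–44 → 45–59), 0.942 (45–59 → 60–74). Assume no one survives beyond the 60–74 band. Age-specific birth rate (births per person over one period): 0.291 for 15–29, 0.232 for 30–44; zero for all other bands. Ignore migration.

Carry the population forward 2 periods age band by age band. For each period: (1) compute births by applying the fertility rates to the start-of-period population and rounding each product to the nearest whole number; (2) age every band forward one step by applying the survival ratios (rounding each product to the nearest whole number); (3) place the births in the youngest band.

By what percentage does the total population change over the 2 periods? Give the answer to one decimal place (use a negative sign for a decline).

-36.5

Numbering the groups 1..5 from youngest to oldest:
— Period 1 —
Births: 320 × 0.291 = 93  |  530 × 0.232 = 123 ⇒ total 216
Group 2: 1230 × 0.975 = 1199
Group 3: 320 × 0.959 = 307
Group 4: 530 × 0.957 = 507
Group 5: 910 × 0.942 = 857
→ [216, 1199, 307, 507, 857]
— Period 2 —
Births: 1199 × 0.291 = 349  |  307 × 0.232 = 71 ⇒ total 420
Group 2: 216 × 0.975 = 211
Group 3: 1199 × 0.959 = 1150
Group 4: 307 × 0.957 = 294
Group 5: 507 × 0.942 = 478
→ [420, 211, 1150, 294, 478]
Total: 4020 → 2553; change = -1467; percentage change = -36.5%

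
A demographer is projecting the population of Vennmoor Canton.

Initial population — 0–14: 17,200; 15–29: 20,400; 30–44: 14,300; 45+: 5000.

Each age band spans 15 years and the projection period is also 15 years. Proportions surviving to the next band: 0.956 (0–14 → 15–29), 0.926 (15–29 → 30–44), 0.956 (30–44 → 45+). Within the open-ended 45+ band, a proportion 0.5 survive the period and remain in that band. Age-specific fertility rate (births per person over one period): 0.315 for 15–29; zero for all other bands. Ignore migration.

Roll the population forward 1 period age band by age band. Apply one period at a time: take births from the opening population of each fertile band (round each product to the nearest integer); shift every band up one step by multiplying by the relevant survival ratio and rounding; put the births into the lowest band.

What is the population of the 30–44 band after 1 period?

— Period 1 —
Births: 20400 × 0.315 = 6426
15–29: 17200 × 0.956 = 16443
30–44: 20400 × 0.926 = 18890
45+: 14300 × 0.956 + 5000 × 0.5 = 13671 + 2500 = 16171
Population now: 0–14=6426, 15–29=16443, 30–44=18890, 45+=16171

18890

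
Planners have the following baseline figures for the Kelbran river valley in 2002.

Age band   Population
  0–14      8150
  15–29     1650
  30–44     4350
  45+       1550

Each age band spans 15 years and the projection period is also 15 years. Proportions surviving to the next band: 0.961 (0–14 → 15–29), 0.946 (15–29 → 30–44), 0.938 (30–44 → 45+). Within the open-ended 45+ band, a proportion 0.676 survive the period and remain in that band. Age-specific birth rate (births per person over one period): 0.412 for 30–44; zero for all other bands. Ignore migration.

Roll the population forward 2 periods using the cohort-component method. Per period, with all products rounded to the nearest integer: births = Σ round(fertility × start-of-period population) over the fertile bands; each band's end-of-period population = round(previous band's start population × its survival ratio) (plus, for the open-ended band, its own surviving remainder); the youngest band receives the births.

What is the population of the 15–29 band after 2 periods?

— Period 1 —
Births: 4350 * 0.412 = 1792
15–29: 8150 * 0.961 = 7832
30–44: 1650 * 0.946 = 1561
45+: 4350 * 0.938 + 1550 * 0.676 = 4080 + 1048 = 5128
Population now: 0–14=1792, 15–29=7832, 30–44=1561, 45+=5128
— Period 2 —
Births: 1561 * 0.412 = 643
15–29: 1792 * 0.961 = 1722
30–44: 7832 * 0.946 = 7409
45+: 1561 * 0.938 + 5128 * 0.676 = 1464 + 3467 = 4931
Population now: 0–14=643, 15–29=1722, 30–44=7409, 45+=4931

1722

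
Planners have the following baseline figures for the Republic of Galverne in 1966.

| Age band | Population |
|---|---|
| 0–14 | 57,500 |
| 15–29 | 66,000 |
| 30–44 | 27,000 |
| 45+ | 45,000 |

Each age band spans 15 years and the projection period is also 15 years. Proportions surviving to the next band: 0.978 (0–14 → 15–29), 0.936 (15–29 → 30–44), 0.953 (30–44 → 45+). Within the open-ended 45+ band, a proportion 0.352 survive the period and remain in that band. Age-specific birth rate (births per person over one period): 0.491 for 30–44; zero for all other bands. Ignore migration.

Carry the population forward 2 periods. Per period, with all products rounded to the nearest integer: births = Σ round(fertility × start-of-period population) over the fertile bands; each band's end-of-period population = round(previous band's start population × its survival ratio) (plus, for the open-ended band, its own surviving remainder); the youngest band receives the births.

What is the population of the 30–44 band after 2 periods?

52636

Period 1.
Births: 27000 × 0.491 = 13257
15–29: 57500 × 0.978 = 56235
30–44: 66000 × 0.936 = 61776
45+: 27000 × 0.953 + 45000 × 0.352 = 25731 + 15840 = 41571
End of period: [13257, 56235, 61776, 41571]
Period 2.
Births: 61776 × 0.491 = 30332
15–29: 13257 × 0.978 = 12965
30–44: 56235 × 0.936 = 52636
45+: 61776 × 0.953 + 41571 × 0.352 = 58873 + 14633 = 73506
End of period: [30332, 12965, 52636, 73506]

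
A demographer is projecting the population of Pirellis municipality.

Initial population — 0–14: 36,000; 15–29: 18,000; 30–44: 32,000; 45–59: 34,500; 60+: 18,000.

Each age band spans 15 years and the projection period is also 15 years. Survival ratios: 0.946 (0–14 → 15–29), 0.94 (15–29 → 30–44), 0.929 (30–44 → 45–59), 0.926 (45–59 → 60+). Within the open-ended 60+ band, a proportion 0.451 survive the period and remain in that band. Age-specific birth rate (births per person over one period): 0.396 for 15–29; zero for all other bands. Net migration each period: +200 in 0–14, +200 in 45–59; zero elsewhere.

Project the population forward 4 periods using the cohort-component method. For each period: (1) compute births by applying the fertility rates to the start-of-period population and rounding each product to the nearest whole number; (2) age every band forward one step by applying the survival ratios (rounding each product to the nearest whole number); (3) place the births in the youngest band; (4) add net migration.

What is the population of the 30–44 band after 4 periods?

12170

After projecting period 1:
Births: 18000 * 0.396 = 7128
15–29: 36000 * 0.946 = 34056
30–44: 18000 * 0.94 = 16920
45–59: 32000 * 0.929 = 29728
60+: 34500 * 0.926 + 18000 * 0.451 = 31947 + 8118 = 40065
Net migration: 0–14 + 200 → 7328; 45–59 + 200 → 29928
→ [7328, 34056, 16920, 29928, 40065]
After projecting period 2:
Births: 34056 * 0.396 = 13486
15–29: 7328 * 0.946 = 6932
30–44: 34056 * 0.94 = 32013
45–59: 16920 * 0.929 = 15719
60+: 29928 * 0.926 + 40065 * 0.451 = 27713 + 18069 = 45782
Net migration: 0–14 + 200 → 13686; 45–59 + 200 → 15919
→ [13686, 6932, 32013, 15919, 45782]
After projecting period 3:
Births: 6932 * 0.396 = 2745
15–29: 13686 * 0.946 = 12947
30–44: 6932 * 0.94 = 6516
45–59: 32013 * 0.929 = 29740
60+: 15919 * 0.926 + 45782 * 0.451 = 14741 + 20648 = 35389
Net migration: 0–14 + 200 → 2945; 45–59 + 200 → 29940
→ [2945, 12947, 6516, 29940, 35389]
After projecting period 4:
Births: 12947 * 0.396 = 5127
15–29: 2945 * 0.946 = 2786
30–44: 12947 * 0.94 = 12170
45–59: 6516 * 0.929 = 6053
60+: 29940 * 0.926 + 35389 * 0.451 = 27724 + 15960 = 43684
Net migration: 0–14 + 200 → 5327; 45–59 + 200 → 6253
→ [5327, 2786, 12170, 6253, 43684]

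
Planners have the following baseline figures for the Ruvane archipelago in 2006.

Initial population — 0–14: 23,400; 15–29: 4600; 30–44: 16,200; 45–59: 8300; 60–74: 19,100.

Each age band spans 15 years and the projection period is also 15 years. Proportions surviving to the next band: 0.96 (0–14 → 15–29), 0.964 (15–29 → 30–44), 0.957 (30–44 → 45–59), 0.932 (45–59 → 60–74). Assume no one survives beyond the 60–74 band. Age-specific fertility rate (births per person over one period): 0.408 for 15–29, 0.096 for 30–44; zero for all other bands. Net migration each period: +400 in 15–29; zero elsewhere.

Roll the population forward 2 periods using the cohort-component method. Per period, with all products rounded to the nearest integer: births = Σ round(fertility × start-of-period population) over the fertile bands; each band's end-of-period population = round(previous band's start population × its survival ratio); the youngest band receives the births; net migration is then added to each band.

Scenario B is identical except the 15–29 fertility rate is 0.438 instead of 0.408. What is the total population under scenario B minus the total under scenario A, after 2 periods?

817

Numbering the groups 1..5 from youngest to oldest:
After projecting period 1:
Births: 4600 × 0.408 = 1877  |  16200 × 0.096 = 1555 → 3432
Group 2: 23400 × 0.96 = 22464
Group 3: 4600 × 0.964 = 4434
Group 4: 16200 × 0.957 = 15503
Group 5: 8300 × 0.932 = 7736
Net migration: Group 2 + 400 → 22864
Population now: 0–14=3432, 15–29=22864, 30–44=4434, 45–59=15503, 60–74=7736
After projecting period 2:
Births: 22864 × 0.408 = 9329  |  4434 × 0.096 = 426 → 9755
Group 2: 3432 × 0.96 = 3295
Group 3: 22864 × 0.964 = 22041
Group 4: 4434 × 0.957 = 4243
Group 5: 15503 × 0.932 = 14449
Net migration: Group 2 + 400 → 3695
Population now: 0–14=9755, 15–29=3695, 30–44=22041, 45–59=4243, 60–74=14449
Scenario A total after 2 periods: 54183
Scenario B projection —
After projecting period 1:
Births: 4600 × 0.438 = 2015  |  16200 × 0.096 = 1555 → 3570
Group 2: 23400 × 0.96 = 22464
Group 3: 4600 × 0.964 = 4434
Group 4: 16200 × 0.957 = 15503
Group 5: 8300 × 0.932 = 7736
Net migration: Group 2 + 400 → 22864
Population now: 0–14=3570, 15–29=22864, 30–44=4434, 45–59=15503, 60–74=7736
After projecting period 2:
Births: 22864 × 0.438 = 10014  |  4434 × 0.096 = 426 → 10440
Group 2: 3570 × 0.96 = 3427
Group 3: 22864 × 0.964 = 22041
Group 4: 4434 × 0.957 = 4243
Group 5: 15503 × 0.932 = 14449
Net migration: Group 2 + 400 → 3827
Population now: 0–14=10440, 15–29=3827, 30–44=22041, 45–59=4243, 60–74=14449
Scenario B total after 2 periods: 55000
Difference B − A = 55000 − 54183 = 817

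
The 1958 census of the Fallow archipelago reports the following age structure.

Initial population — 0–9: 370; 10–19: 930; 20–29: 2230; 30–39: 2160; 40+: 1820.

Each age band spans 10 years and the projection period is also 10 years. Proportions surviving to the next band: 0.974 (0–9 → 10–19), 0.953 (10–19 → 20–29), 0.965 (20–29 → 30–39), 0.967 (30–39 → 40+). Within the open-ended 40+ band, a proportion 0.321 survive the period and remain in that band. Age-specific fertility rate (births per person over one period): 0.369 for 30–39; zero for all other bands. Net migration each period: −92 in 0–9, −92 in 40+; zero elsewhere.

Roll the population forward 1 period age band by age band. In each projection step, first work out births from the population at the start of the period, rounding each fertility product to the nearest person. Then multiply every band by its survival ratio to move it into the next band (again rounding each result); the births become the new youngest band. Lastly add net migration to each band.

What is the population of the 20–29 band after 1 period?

[period 1]
Births: 2160 × 0.369 = 797
10–19: 370 × 0.974 = 360
20–29: 930 × 0.953 = 886
30–39: 2230 × 0.965 = 2152
40+: 2160 × 0.967 + 1820 × 0.321 = 2089 + 584 = 2673
Net migration: 0–9 − 92 → 705; 40+ − 92 → 2581
Population now: 0–9=705, 10–19=360, 20–29=886, 30–39=2152, 40+=2581

886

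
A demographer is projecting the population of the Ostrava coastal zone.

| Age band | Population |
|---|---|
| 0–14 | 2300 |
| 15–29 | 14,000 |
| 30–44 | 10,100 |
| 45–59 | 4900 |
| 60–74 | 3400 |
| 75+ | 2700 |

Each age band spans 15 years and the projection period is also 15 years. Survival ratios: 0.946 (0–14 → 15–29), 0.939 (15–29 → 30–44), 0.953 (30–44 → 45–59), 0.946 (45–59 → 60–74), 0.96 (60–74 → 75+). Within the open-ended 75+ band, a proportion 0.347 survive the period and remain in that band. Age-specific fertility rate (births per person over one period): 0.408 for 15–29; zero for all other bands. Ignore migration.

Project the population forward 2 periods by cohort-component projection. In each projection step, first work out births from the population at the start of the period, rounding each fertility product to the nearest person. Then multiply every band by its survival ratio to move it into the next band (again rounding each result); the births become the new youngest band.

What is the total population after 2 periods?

Numbering the bands 1..6 from youngest to oldest:
— Period 1 —
Births: 14000 × 0.408 = 5712
Band 2: 2300 × 0.946 = 2176
Band 3: 14000 × 0.939 = 13146
Band 4: 10100 × 0.953 = 9625
Band 5: 4900 × 0.946 = 4635
Band 6: 3400 × 0.96 + 2700 × 0.347 = 3264 + 937 = 4201
Giving 5712 / 2176 / 13146 / 9625 / 4635 / 4201.
— Period 2 —
Births: 2176 × 0.408 = 888
Band 2: 5712 × 0.946 = 5404
Band 3: 2176 × 0.939 = 2043
Band 4: 13146 × 0.953 = 12528
Band 5: 9625 × 0.946 = 9105
Band 6: 4635 × 0.96 + 4201 × 0.347 = 4450 + 1458 = 5908
Giving 888 / 5404 / 2043 / 12528 / 9105 / 5908.
Total after period 2: 888 + 5404 + 2043 + 12528 + 9105 + 5908 = 35876

35876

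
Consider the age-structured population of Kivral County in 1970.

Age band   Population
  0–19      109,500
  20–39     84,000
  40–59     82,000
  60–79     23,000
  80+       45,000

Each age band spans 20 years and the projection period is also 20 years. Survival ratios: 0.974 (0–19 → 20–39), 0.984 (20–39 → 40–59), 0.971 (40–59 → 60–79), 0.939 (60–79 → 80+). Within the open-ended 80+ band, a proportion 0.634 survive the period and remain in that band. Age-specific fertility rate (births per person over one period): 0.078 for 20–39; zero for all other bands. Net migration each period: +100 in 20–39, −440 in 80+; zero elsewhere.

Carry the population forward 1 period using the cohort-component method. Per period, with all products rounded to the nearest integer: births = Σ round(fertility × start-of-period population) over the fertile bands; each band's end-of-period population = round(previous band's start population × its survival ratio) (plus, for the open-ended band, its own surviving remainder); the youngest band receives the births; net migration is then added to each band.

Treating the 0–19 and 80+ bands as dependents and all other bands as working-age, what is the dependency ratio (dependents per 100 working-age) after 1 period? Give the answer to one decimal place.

Period 1:
Births: 84000 × 0.078 = 6552
20–39: 109500 × 0.974 = 106653
40–59: 84000 × 0.984 = 82656
60–79: 82000 × 0.971 = 79622
80+: 23000 × 0.939 + 45000 × 0.634 = 21597 + 28530 = 50127
Net migration: 20–39 + 100 → 106753; 80+ − 440 → 49687
End of period: [6552, 106753, 82656, 79622, 49687]
Dependents (band 0–19 + band 80+) = 6552 + 49687 = 56239; working-age = 269031; ratio = 56239/269031 × 100 = 20.9

20.9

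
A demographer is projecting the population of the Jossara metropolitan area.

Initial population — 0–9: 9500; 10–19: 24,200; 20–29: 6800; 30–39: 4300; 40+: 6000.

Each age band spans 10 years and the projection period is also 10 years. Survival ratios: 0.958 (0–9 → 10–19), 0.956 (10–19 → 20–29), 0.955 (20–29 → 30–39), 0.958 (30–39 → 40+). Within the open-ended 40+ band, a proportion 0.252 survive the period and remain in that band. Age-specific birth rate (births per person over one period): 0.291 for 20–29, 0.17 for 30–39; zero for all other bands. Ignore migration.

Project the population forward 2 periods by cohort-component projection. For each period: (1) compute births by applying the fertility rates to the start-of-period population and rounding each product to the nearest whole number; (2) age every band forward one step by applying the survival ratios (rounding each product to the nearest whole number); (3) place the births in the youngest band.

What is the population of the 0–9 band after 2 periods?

Call the bands 1 to 5, youngest first.
[period 1]
Births: 6800 × 0.291 = 1979 ; 4300 × 0.17 = 731 ⇒ total 2710
Band 2: 9500 × 0.958 = 9101
Band 3: 24200 × 0.956 = 23135
Band 4: 6800 × 0.955 = 6494
Band 5: 4300 × 0.958 + 6000 × 0.252 = 4119 + 1512 = 5631
Giving 2710 / 9101 / 23135 / 6494 / 5631.
[period 2]
Births: 23135 × 0.291 = 6732 ; 6494 × 0.17 = 1104 ⇒ total 7836
Band 2: 2710 × 0.958 = 2596
Band 3: 9101 × 0.956 = 8701
Band 4: 23135 × 0.955 = 22094
Band 5: 6494 × 0.958 + 5631 × 0.252 = 6221 + 1419 = 7640
Giving 7836 / 2596 / 8701 / 22094 / 7640.

7836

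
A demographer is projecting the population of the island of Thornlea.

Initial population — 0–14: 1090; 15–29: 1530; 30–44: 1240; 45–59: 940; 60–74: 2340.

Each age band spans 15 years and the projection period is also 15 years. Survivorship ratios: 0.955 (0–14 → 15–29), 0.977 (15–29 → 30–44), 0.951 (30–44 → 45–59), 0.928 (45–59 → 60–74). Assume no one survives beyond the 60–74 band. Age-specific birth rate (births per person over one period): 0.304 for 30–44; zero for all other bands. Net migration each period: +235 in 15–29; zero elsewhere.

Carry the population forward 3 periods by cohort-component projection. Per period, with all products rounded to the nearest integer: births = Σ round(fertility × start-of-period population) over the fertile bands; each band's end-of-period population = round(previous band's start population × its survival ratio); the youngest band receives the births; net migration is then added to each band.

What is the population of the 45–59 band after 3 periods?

1186

Period 1.
Births: 1240 * 0.304 = 377
15–29: 1090 * 0.955 = 1041
30–44: 1530 * 0.977 = 1495
45–59: 1240 * 0.951 = 1179
60–74: 940 * 0.928 = 872
Net migration: 15–29 + 235 → 1276
Giving 377 / 1276 / 1495 / 1179 / 872.
Period 2.
Births: 1495 * 0.304 = 454
15–29: 377 * 0.955 = 360
30–44: 1276 * 0.977 = 1247
45–59: 1495 * 0.951 = 1422
60–74: 1179 * 0.928 = 1094
Net migration: 15–29 + 235 → 595
Giving 454 / 595 / 1247 / 1422 / 1094.
Period 3.
Births: 1247 * 0.304 = 379
15–29: 454 * 0.955 = 434
30–44: 595 * 0.977 = 581
45–59: 1247 * 0.951 = 1186
60–74: 1422 * 0.928 = 1320
Net migration: 15–29 + 235 → 669
Giving 379 / 669 / 581 / 1186 / 1320.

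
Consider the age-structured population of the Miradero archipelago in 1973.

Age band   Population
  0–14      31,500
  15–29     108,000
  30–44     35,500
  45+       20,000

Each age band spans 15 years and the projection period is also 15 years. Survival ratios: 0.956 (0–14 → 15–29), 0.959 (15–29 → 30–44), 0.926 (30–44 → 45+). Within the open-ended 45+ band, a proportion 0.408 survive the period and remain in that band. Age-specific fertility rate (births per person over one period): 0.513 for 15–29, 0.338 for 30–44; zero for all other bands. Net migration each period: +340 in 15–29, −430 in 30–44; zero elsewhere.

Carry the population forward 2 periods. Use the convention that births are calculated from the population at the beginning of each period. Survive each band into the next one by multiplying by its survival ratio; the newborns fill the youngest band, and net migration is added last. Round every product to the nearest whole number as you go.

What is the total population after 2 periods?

Call the bands 1 to 4, youngest first.
[period 1]
Births: 108000 × 0.513 = 55404, 35500 × 0.338 = 11999 → total 67403
Band 2: 31500 × 0.956 = 30114
Band 3: 108000 × 0.959 = 103572
Band 4: 35500 × 0.926 + 20000 × 0.408 = 32873 + 8160 = 41033
Net migration: Band 2 + 340 → 30454; Band 3 − 430 → 103142
→ [67403, 30454, 103142, 41033]
[period 2]
Births: 30454 × 0.513 = 15623, 103142 × 0.338 = 34862 → total 50485
Band 2: 67403 × 0.956 = 64437
Band 3: 30454 × 0.959 = 29205
Band 4: 103142 × 0.926 + 41033 × 0.408 = 95509 + 16741 = 112250
Net migration: Band 2 + 340 → 64777; Band 3 − 430 → 28775
→ [50485, 64777, 28775, 112250]
Total after period 2: 50485 + 64777 + 28775 + 112250 = 256287

256287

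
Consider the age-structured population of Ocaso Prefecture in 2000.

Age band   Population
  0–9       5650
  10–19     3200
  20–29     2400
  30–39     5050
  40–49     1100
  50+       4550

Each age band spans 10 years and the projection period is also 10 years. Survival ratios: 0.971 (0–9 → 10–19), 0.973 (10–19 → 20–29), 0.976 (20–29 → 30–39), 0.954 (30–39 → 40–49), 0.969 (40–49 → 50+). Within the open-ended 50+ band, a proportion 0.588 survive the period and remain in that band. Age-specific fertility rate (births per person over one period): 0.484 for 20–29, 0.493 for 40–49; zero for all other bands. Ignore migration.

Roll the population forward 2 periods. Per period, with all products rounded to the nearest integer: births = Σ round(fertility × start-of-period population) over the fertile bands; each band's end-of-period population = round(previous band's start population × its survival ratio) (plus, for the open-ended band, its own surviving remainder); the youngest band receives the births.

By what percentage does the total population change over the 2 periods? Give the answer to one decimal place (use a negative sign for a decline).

4.9

Let band 1 be 0–9 through band 6 = 50+.
Period 1.
Births: 2400 × 0.484 = 1162  |  1100 × 0.493 = 542 ⇒ total 1704
Band 2: 5650 × 0.971 = 5486
Band 3: 3200 × 0.973 = 3114
Band 4: 2400 × 0.976 = 2342
Band 5: 5050 × 0.954 = 4818
Band 6: 1100 × 0.969 + 4550 × 0.588 = 1066 + 2675 = 3741
Population now: 0–9=1704, 10–19=5486, 20–29=3114, 30–39=2342, 40–49=4818, 50+=3741
Period 2.
Births: 3114 × 0.484 = 1507  |  4818 × 0.493 = 2375 ⇒ total 3882
Band 2: 1704 × 0.971 = 1655
Band 3: 5486 × 0.973 = 5338
Band 4: 3114 × 0.976 = 3039
Band 5: 2342 × 0.954 = 2234
Band 6: 4818 × 0.969 + 3741 × 0.588 = 4669 + 2200 = 6869
Population now: 0–9=3882, 10–19=1655, 20–29=5338, 30–39=3039, 40–49=2234, 50+=6869
Total: 21950 → 23017; change = 1067; percentage change = 4.9%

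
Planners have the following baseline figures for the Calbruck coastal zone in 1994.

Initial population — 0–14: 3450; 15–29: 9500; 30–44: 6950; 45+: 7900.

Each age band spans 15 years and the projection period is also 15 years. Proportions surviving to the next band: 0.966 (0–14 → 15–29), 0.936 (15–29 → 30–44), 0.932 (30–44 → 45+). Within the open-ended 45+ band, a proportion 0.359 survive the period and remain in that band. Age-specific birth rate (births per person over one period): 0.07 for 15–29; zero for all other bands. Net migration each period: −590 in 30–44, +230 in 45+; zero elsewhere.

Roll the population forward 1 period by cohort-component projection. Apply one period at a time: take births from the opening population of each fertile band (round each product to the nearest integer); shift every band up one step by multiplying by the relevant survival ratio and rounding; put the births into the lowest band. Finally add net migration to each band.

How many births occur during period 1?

665

Let group 1 be 0–14 through group 4 = 45+.
— Period 1 —
Births: 9500 × 0.07 = 665
Group 2: 3450 × 0.966 = 3333
Group 3: 9500 × 0.936 = 8892
Group 4: 6950 × 0.932 + 7900 × 0.359 = 6477 + 2836 = 9313
Net migration: Group 3 − 590 → 8302; Group 4 + 230 → 9543
Giving 665 / 3333 / 8302 / 9543.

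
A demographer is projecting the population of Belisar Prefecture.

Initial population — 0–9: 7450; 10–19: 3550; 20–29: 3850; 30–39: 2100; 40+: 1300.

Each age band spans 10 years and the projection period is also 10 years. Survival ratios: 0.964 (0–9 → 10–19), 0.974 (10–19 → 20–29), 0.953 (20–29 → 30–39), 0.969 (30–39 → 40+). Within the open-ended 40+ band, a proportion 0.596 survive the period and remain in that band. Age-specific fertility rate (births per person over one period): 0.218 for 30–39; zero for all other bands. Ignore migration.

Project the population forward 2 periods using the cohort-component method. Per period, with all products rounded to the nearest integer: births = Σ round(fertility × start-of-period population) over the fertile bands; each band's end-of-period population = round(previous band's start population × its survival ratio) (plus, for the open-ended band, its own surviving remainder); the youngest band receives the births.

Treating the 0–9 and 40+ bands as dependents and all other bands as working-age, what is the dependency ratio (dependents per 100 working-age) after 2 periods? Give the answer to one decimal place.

56.2

(Groups numbered youngest = 1 to oldest = 5.)
Period 1.
Births: 2100 × 0.218 = 458
Group 2: 7450 × 0.964 = 7182
Group 3: 3550 × 0.974 = 3458
Group 4: 3850 × 0.953 = 3669
Group 5: 2100 × 0.969 + 1300 × 0.596 = 2035 + 775 = 2810
→ [458, 7182, 3458, 3669, 2810]
Period 2.
Births: 3669 × 0.218 = 800
Group 2: 458 × 0.964 = 442
Group 3: 7182 × 0.974 = 6995
Group 4: 3458 × 0.953 = 3295
Group 5: 3669 × 0.969 + 2810 × 0.596 = 3555 + 1675 = 5230
→ [800, 442, 6995, 3295, 5230]
Dependents (band 0–9 + band 40+) = 800 + 5230 = 6030; working-age = 10732; ratio = 6030/10732 × 100 = 56.2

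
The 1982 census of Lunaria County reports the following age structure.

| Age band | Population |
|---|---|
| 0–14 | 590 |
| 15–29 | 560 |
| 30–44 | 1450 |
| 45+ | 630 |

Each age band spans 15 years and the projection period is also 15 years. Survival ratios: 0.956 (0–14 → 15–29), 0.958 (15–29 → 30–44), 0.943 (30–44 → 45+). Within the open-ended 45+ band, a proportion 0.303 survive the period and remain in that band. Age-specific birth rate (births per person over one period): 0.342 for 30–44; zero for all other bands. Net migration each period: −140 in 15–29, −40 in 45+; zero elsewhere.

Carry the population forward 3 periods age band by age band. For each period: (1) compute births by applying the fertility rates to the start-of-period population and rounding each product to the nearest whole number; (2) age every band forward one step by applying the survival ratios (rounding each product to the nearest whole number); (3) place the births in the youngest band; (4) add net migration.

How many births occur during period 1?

496

Numbering the groups 1..4 from youngest to oldest:
Period 1.
Births: 1450 × 0.342 = 496
Group 2: 590 × 0.956 = 564
Group 3: 560 × 0.958 = 536
Group 4: 1450 × 0.943 + 630 × 0.303 = 1367 + 191 = 1558
Net migration: Group 2 − 140 → 424; Group 4 − 40 → 1518
End of period: [496, 424, 536, 1518]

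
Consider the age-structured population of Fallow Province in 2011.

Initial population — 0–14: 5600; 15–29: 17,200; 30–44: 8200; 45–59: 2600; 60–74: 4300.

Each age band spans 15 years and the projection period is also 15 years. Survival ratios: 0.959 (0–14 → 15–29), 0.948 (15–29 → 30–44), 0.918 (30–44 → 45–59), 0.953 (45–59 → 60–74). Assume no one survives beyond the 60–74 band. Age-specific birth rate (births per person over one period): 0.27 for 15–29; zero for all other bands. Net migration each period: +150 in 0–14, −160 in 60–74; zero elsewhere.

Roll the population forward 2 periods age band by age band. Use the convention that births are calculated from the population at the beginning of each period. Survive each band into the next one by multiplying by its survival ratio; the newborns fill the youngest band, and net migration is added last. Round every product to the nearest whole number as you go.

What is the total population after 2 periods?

Numbering the groups 1..5 from youngest to oldest:
— Period 1 —
Births: 17200 × 0.27 = 4644
Group 2: 5600 × 0.959 = 5370
Group 3: 17200 × 0.948 = 16306
Group 4: 8200 × 0.918 = 7528
Group 5: 2600 × 0.953 = 2478
Net migration: Group 1 + 150 → 4794; Group 5 − 160 → 2318
Giving 4794 / 5370 / 16306 / 7528 / 2318.
— Period 2 —
Births: 5370 × 0.27 = 1450
Group 2: 4794 × 0.959 = 4597
Group 3: 5370 × 0.948 = 5091
Group 4: 16306 × 0.918 = 14969
Group 5: 7528 × 0.953 = 7174
Net migration: Group 1 + 150 → 1600; Group 5 − 160 → 7014
Giving 1600 / 4597 / 5091 / 14969 / 7014.
Total after period 2: 1600 + 4597 + 5091 + 14969 + 7014 = 33271

33271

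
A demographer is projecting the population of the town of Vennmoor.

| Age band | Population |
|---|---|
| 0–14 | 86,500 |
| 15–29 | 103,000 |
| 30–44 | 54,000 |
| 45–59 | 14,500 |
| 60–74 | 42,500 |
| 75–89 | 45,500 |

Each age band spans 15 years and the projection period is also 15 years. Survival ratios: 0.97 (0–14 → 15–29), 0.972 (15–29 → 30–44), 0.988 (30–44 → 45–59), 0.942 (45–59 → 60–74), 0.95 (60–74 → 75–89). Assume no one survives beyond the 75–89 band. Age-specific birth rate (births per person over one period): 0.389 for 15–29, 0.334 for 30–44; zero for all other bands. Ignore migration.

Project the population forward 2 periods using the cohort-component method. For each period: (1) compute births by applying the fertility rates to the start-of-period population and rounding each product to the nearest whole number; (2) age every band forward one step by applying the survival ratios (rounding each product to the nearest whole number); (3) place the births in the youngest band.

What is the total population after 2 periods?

[period 1]
Births: 103000 × 0.389 = 40067  |  54000 × 0.334 = 18036 → total 58103
15–29: 86500 × 0.97 = 83905
30–44: 103000 × 0.972 = 100116
45–59: 54000 × 0.988 = 53352
60–74: 14500 × 0.942 = 13659
75–89: 42500 × 0.95 = 40375
Population now: 0–14=58103, 15–29=83905, 30–44=100116, 45–59=53352, 60–74=13659, 75–89=40375
[period 2]
Births: 83905 × 0.389 = 32639  |  100116 × 0.334 = 33439 → total 66078
15–29: 58103 × 0.97 = 56360
30–44: 83905 × 0.972 = 81556
45–59: 100116 × 0.988 = 98915
60–74: 53352 × 0.942 = 50258
75–89: 13659 × 0.95 = 12976
Population now: 0–14=66078, 15–29=56360, 30–44=81556, 45–59=98915, 60–74=50258, 75–89=12976
Total after period 2: 66078 + 56360 + 81556 + 98915 + 50258 + 12976 = 366143

366143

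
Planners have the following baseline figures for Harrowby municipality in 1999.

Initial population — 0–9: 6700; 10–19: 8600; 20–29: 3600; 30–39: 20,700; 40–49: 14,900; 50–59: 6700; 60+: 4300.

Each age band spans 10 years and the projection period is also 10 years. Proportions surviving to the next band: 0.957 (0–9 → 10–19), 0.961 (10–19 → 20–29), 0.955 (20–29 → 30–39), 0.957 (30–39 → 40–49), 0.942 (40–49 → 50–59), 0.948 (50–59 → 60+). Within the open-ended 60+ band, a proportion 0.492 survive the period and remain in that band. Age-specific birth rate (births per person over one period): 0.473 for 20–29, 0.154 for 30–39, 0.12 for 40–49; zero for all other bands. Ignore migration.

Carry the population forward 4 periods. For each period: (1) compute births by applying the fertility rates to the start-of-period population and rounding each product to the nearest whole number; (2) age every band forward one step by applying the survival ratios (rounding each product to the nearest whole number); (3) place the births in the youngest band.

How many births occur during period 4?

4718

Let group 1 be 0–9 through group 7 = 60+.
Period 1:
Births: 3600 × 0.473 = 1703, 20700 × 0.154 = 3188, 14900 × 0.12 = 1788 ⇒ total 6679
Group 2: 6700 × 0.957 = 6412
Group 3: 8600 × 0.961 = 8265
Group 4: 3600 × 0.955 = 3438
Group 5: 20700 × 0.957 = 19810
Group 6: 14900 × 0.942 = 14036
Group 7: 6700 × 0.948 + 4300 × 0.492 = 6352 + 2116 = 8468
Population now: 0–9=6679, 10–19=6412, 20–29=8265, 30–39=3438, 40–49=19810, 50–59=14036, 60+=8468
Period 2:
Births: 8265 × 0.473 = 3909, 3438 × 0.154 = 529, 19810 × 0.12 = 2377 ⇒ total 6815
Group 2: 6679 × 0.957 = 6392
Group 3: 6412 × 0.961 = 6162
Group 4: 8265 × 0.955 = 7893
Group 5: 3438 × 0.957 = 3290
Group 6: 19810 × 0.942 = 18661
Group 7: 14036 × 0.948 + 8468 × 0.492 = 13306 + 4166 = 17472
Population now: 0–9=6815, 10–19=6392, 20–29=6162, 30–39=7893, 40–49=3290, 50–59=18661, 60+=17472
Period 3:
Births: 6162 × 0.473 = 2915, 7893 × 0.154 = 1216, 3290 × 0.12 = 395 ⇒ total 4526
Group 2: 6815 × 0.957 = 6522
Group 3: 6392 × 0.961 = 6143
Group 4: 6162 × 0.955 = 5885
Group 5: 7893 × 0.957 = 7554
Group 6: 3290 × 0.942 = 3099
Group 7: 18661 × 0.948 + 17472 × 0.492 = 17691 + 8596 = 26287
Population now: 0–9=4526, 10–19=6522, 20–29=6143, 30–39=5885, 40–49=7554, 50–59=3099, 60+=26287
Period 4:
Births: 6143 × 0.473 = 2906, 5885 × 0.154 = 906, 7554 × 0.12 = 906 ⇒ total 4718
Group 2: 4526 × 0.957 = 4331
Group 3: 6522 × 0.961 = 6268
Group 4: 6143 × 0.955 = 5867
Group 5: 5885 × 0.957 = 5632
Group 6: 7554 × 0.942 = 7116
Group 7: 3099 × 0.948 + 26287 × 0.492 = 2938 + 12933 = 15871
Population now: 0–9=4718, 10–19=4331, 20–29=6268, 30–39=5867, 40–49=5632, 50–59=7116, 60+=15871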